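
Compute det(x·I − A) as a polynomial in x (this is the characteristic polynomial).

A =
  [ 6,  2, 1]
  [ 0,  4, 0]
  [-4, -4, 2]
x^3 - 12*x^2 + 48*x - 64

Expanding det(x·I − A) (e.g. by cofactor expansion or by noting that A is similar to its Jordan form J, which has the same characteristic polynomial as A) gives
  χ_A(x) = x^3 - 12*x^2 + 48*x - 64
which factors as (x - 4)^3. The eigenvalues (with algebraic multiplicities) are λ = 4 with multiplicity 3.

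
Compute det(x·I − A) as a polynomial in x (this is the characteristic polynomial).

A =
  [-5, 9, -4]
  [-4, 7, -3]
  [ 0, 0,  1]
x^3 - 3*x^2 + 3*x - 1

Expanding det(x·I − A) (e.g. by cofactor expansion or by noting that A is similar to its Jordan form J, which has the same characteristic polynomial as A) gives
  χ_A(x) = x^3 - 3*x^2 + 3*x - 1
which factors as (x - 1)^3. The eigenvalues (with algebraic multiplicities) are λ = 1 with multiplicity 3.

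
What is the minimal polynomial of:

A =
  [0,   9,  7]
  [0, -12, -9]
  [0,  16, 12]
x^3

The characteristic polynomial is χ_A(x) = x^3, so the eigenvalues are known. The minimal polynomial is
  m_A(x) = Π_λ (x − λ)^{k_λ}
where k_λ is the size of the *largest* Jordan block for λ (equivalently, the smallest k with (A − λI)^k v = 0 for every generalised eigenvector v of λ).

  λ = 0: largest Jordan block has size 3, contributing (x − 0)^3

So m_A(x) = x^3 = x^3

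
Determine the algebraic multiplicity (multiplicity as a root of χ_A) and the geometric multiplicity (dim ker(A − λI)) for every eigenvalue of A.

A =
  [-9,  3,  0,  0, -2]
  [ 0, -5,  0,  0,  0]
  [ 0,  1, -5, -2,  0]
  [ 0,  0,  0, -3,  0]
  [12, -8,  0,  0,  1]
λ = -5: alg = 3, geom = 2; λ = -3: alg = 2, geom = 2

Step 1 — factor the characteristic polynomial to read off the algebraic multiplicities:
  χ_A(x) = (x + 3)^2*(x + 5)^3

Step 2 — compute geometric multiplicities via the rank-nullity identity g(λ) = n − rank(A − λI):
  rank(A − (-5)·I) = 3, so dim ker(A − (-5)·I) = n − 3 = 2
  rank(A − (-3)·I) = 3, so dim ker(A − (-3)·I) = n − 3 = 2

Summary:
  λ = -5: algebraic multiplicity = 3, geometric multiplicity = 2
  λ = -3: algebraic multiplicity = 2, geometric multiplicity = 2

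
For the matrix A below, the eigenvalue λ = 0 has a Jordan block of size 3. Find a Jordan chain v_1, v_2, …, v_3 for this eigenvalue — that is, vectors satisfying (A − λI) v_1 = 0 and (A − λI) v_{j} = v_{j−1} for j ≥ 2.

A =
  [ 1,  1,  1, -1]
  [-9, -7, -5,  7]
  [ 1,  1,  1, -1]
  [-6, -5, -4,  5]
A Jordan chain for λ = 0 of length 3:
v_1 = (-1, 7, -1, 5)ᵀ
v_2 = (1, -9, 1, -6)ᵀ
v_3 = (1, 0, 0, 0)ᵀ

Let N = A − (0)·I. We want v_3 with N^3 v_3 = 0 but N^2 v_3 ≠ 0; then v_{j-1} := N · v_j for j = 3, …, 2.

Pick v_3 = (1, 0, 0, 0)ᵀ.
Then v_2 = N · v_3 = (1, -9, 1, -6)ᵀ.
Then v_1 = N · v_2 = (-1, 7, -1, 5)ᵀ.

Sanity check: (A − (0)·I) v_1 = (0, 0, 0, 0)ᵀ = 0. ✓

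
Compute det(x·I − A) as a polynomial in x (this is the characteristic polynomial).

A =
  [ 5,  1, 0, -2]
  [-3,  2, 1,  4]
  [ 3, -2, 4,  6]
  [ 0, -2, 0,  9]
x^4 - 20*x^3 + 150*x^2 - 500*x + 625

Expanding det(x·I − A) (e.g. by cofactor expansion or by noting that A is similar to its Jordan form J, which has the same characteristic polynomial as A) gives
  χ_A(x) = x^4 - 20*x^3 + 150*x^2 - 500*x + 625
which factors as (x - 5)^4. The eigenvalues (with algebraic multiplicities) are λ = 5 with multiplicity 4.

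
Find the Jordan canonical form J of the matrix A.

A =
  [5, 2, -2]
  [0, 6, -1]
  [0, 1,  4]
J_2(5) ⊕ J_1(5)

The characteristic polynomial is
  det(x·I − A) = x^3 - 15*x^2 + 75*x - 125 = (x - 5)^3

Eigenvalues and multiplicities (the geometric multiplicity of λ is n − rank(A − λI), which equals the number of Jordan blocks for λ):
  λ = 5: algebraic multiplicity = 3, geometric multiplicity = 2

Determining the block sizes for each eigenvalue:
  λ = 5: 2 blocks summing to 3 forces exactly one block of size 2 and the rest size 1 → block sizes [2, 1]

Assembling the blocks gives a Jordan form
J =
  [5, 1, 0]
  [0, 5, 0]
  [0, 0, 5]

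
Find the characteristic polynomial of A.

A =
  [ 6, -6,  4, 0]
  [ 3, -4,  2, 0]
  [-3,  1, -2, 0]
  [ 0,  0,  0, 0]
x^4

Expanding det(x·I − A) (e.g. by cofactor expansion or by noting that A is similar to its Jordan form J, which has the same characteristic polynomial as A) gives
  χ_A(x) = x^4
which factors as x^4. The eigenvalues (with algebraic multiplicities) are λ = 0 with multiplicity 4.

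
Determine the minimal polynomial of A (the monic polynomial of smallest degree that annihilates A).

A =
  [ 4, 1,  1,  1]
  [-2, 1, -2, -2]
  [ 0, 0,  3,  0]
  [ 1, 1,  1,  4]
x^2 - 6*x + 9

The characteristic polynomial is χ_A(x) = (x - 3)^4, so the eigenvalues are known. The minimal polynomial is
  m_A(x) = Π_λ (x − λ)^{k_λ}
where k_λ is the size of the *largest* Jordan block for λ (equivalently, the smallest k with (A − λI)^k v = 0 for every generalised eigenvector v of λ).

  λ = 3: largest Jordan block has size 2, contributing (x − 3)^2

So m_A(x) = (x - 3)^2 = x^2 - 6*x + 9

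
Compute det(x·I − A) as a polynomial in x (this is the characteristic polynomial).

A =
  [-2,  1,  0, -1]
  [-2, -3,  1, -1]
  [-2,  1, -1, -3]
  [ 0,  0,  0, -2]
x^4 + 8*x^3 + 24*x^2 + 32*x + 16

Expanding det(x·I − A) (e.g. by cofactor expansion or by noting that A is similar to its Jordan form J, which has the same characteristic polynomial as A) gives
  χ_A(x) = x^4 + 8*x^3 + 24*x^2 + 32*x + 16
which factors as (x + 2)^4. The eigenvalues (with algebraic multiplicities) are λ = -2 with multiplicity 4.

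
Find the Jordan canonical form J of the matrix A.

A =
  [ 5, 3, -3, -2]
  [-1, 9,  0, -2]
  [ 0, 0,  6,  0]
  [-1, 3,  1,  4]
J_3(6) ⊕ J_1(6)

The characteristic polynomial is
  det(x·I − A) = x^4 - 24*x^3 + 216*x^2 - 864*x + 1296 = (x - 6)^4

Eigenvalues and multiplicities (the geometric multiplicity of λ is n − rank(A − λI), which equals the number of Jordan blocks for λ):
  λ = 6: algebraic multiplicity = 4, geometric multiplicity = 2

Determining the block sizes for each eigenvalue:
  λ = 6: with am = 4 and gm = 2, the partition is not yet determined (e.g. several partitions of 4 into 2 parts exist). Let N = A − (6)·I. Computing rank(N^1) = 2, rank(N^2) = 1, rank(N^3) = 0; the number of blocks of size ≥ j is rank(N^{j−1}) − rank(N^j), giving [2, 1, 1]. So we have 1 block(s) of size 3, 1 block(s) of size 1 → block sizes [3, 1]

Assembling the blocks gives a Jordan form
J =
  [6, 1, 0, 0]
  [0, 6, 1, 0]
  [0, 0, 6, 0]
  [0, 0, 0, 6]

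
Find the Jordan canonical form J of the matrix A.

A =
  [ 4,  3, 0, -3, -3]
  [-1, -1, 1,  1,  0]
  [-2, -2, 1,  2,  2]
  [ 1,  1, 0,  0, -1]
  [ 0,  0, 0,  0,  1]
J_3(1) ⊕ J_1(1) ⊕ J_1(1)

The characteristic polynomial is
  det(x·I − A) = x^5 - 5*x^4 + 10*x^3 - 10*x^2 + 5*x - 1 = (x - 1)^5

Eigenvalues and multiplicities (the geometric multiplicity of λ is n − rank(A − λI), which equals the number of Jordan blocks for λ):
  λ = 1: algebraic multiplicity = 5, geometric multiplicity = 3

Determining the block sizes for each eigenvalue:
  λ = 1: with am = 5 and gm = 3, the partition is not yet determined (e.g. several partitions of 5 into 3 parts exist). Let N = A − (1)·I. Computing rank(N^1) = 2, rank(N^2) = 1, rank(N^3) = 0; the number of blocks of size ≥ j is rank(N^{j−1}) − rank(N^j), giving [3, 1, 1]. So we have 1 block(s) of size 3, 2 block(s) of size 1 → block sizes [3, 1, 1]

Assembling the blocks gives a Jordan form
J =
  [1, 1, 0, 0, 0]
  [0, 1, 1, 0, 0]
  [0, 0, 1, 0, 0]
  [0, 0, 0, 1, 0]
  [0, 0, 0, 0, 1]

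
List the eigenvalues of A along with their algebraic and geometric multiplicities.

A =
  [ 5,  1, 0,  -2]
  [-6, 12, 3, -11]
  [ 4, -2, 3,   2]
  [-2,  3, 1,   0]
λ = 5: alg = 4, geom = 2

Step 1 — factor the characteristic polynomial to read off the algebraic multiplicities:
  χ_A(x) = (x - 5)^4

Step 2 — compute geometric multiplicities via the rank-nullity identity g(λ) = n − rank(A − λI):
  rank(A − (5)·I) = 2, so dim ker(A − (5)·I) = n − 2 = 2

Summary:
  λ = 5: algebraic multiplicity = 4, geometric multiplicity = 2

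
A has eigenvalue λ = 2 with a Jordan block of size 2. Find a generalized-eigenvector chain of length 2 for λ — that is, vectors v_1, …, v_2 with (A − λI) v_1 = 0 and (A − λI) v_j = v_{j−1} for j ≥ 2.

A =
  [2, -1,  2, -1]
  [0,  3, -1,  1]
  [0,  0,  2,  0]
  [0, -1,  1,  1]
A Jordan chain for λ = 2 of length 2:
v_1 = (-1, 1, 0, -1)ᵀ
v_2 = (0, 1, 0, 0)ᵀ

Let N = A − (2)·I. We want v_2 with N^2 v_2 = 0 but N^1 v_2 ≠ 0; then v_{j-1} := N · v_j for j = 2, …, 2.

Pick v_2 = (0, 1, 0, 0)ᵀ.
Then v_1 = N · v_2 = (-1, 1, 0, -1)ᵀ.

Sanity check: (A − (2)·I) v_1 = (0, 0, 0, 0)ᵀ = 0. ✓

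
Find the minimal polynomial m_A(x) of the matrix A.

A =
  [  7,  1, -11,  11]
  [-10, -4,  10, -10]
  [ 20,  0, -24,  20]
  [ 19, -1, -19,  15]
x^3 + 2*x^2 - 32*x - 96

The characteristic polynomial is χ_A(x) = (x - 6)*(x + 4)^3, so the eigenvalues are known. The minimal polynomial is
  m_A(x) = Π_λ (x − λ)^{k_λ}
where k_λ is the size of the *largest* Jordan block for λ (equivalently, the smallest k with (A − λI)^k v = 0 for every generalised eigenvector v of λ).

  λ = -4: largest Jordan block has size 2, contributing (x + 4)^2
  λ = 6: largest Jordan block has size 1, contributing (x − 6)

So m_A(x) = (x - 6)*(x + 4)^2 = x^3 + 2*x^2 - 32*x - 96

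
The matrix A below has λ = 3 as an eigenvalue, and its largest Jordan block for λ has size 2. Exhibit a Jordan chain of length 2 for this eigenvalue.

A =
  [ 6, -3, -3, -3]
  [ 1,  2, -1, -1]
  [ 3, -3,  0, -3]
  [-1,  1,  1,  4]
A Jordan chain for λ = 3 of length 2:
v_1 = (3, 1, 3, -1)ᵀ
v_2 = (1, 0, 0, 0)ᵀ

Let N = A − (3)·I. We want v_2 with N^2 v_2 = 0 but N^1 v_2 ≠ 0; then v_{j-1} := N · v_j for j = 2, …, 2.

Pick v_2 = (1, 0, 0, 0)ᵀ.
Then v_1 = N · v_2 = (3, 1, 3, -1)ᵀ.

Sanity check: (A − (3)·I) v_1 = (0, 0, 0, 0)ᵀ = 0. ✓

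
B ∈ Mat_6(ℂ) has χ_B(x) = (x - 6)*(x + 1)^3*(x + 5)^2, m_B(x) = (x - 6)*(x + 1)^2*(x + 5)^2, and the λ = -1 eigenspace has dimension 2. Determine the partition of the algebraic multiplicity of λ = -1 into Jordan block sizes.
Block sizes for λ = -1: [2, 1]

Step 1 — from the characteristic polynomial, algebraic multiplicity of λ = -1 is 3. From dim ker(B − (-1)·I) = 2, there are exactly 2 Jordan blocks for λ = -1.
Step 2 — from the minimal polynomial, the factor (x + 1)^2 tells us the largest block for λ = -1 has size 2.
Step 3 — with total size 3, 2 blocks, and largest block 2, the block sizes (in nonincreasing order) are [2, 1].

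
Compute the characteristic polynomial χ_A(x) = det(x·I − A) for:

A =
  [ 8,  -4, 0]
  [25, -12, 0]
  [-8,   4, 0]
x^3 + 4*x^2 + 4*x

Expanding det(x·I − A) (e.g. by cofactor expansion or by noting that A is similar to its Jordan form J, which has the same characteristic polynomial as A) gives
  χ_A(x) = x^3 + 4*x^2 + 4*x
which factors as x*(x + 2)^2. The eigenvalues (with algebraic multiplicities) are λ = -2 with multiplicity 2, λ = 0 with multiplicity 1.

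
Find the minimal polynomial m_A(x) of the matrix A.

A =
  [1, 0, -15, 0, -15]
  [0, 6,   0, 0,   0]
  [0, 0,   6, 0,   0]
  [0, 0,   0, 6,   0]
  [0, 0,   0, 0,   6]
x^2 - 7*x + 6

The characteristic polynomial is χ_A(x) = (x - 6)^4*(x - 1), so the eigenvalues are known. The minimal polynomial is
  m_A(x) = Π_λ (x − λ)^{k_λ}
where k_λ is the size of the *largest* Jordan block for λ (equivalently, the smallest k with (A − λI)^k v = 0 for every generalised eigenvector v of λ).

  λ = 1: largest Jordan block has size 1, contributing (x − 1)
  λ = 6: largest Jordan block has size 1, contributing (x − 6)

So m_A(x) = (x - 6)*(x - 1) = x^2 - 7*x + 6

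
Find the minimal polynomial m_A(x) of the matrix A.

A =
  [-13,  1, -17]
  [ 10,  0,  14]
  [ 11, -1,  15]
x^3 - 2*x^2 - 4*x + 8

The characteristic polynomial is χ_A(x) = (x - 2)^2*(x + 2), so the eigenvalues are known. The minimal polynomial is
  m_A(x) = Π_λ (x − λ)^{k_λ}
where k_λ is the size of the *largest* Jordan block for λ (equivalently, the smallest k with (A − λI)^k v = 0 for every generalised eigenvector v of λ).

  λ = -2: largest Jordan block has size 1, contributing (x + 2)
  λ = 2: largest Jordan block has size 2, contributing (x − 2)^2

So m_A(x) = (x - 2)^2*(x + 2) = x^3 - 2*x^2 - 4*x + 8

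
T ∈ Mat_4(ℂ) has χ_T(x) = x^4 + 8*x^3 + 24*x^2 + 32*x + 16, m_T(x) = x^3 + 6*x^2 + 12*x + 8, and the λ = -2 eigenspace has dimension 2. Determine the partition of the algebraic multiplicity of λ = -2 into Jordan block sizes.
Block sizes for λ = -2: [3, 1]

Step 1 — from the characteristic polynomial, algebraic multiplicity of λ = -2 is 4. From dim ker(T − (-2)·I) = 2, there are exactly 2 Jordan blocks for λ = -2.
Step 2 — from the minimal polynomial, the factor (x + 2)^3 tells us the largest block for λ = -2 has size 3.
Step 3 — with total size 4, 2 blocks, and largest block 3, the block sizes (in nonincreasing order) are [3, 1].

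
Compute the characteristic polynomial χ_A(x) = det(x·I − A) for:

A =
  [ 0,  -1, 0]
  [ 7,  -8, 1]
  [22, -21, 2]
x^3 + 6*x^2 + 12*x + 8

Expanding det(x·I − A) (e.g. by cofactor expansion or by noting that A is similar to its Jordan form J, which has the same characteristic polynomial as A) gives
  χ_A(x) = x^3 + 6*x^2 + 12*x + 8
which factors as (x + 2)^3. The eigenvalues (with algebraic multiplicities) are λ = -2 with multiplicity 3.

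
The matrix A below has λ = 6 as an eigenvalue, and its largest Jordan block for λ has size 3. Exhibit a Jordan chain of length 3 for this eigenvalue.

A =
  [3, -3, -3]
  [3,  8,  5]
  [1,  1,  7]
A Jordan chain for λ = 6 of length 3:
v_1 = (-3, 2, 1)ᵀ
v_2 = (-3, 3, 1)ᵀ
v_3 = (1, 0, 0)ᵀ

Let N = A − (6)·I. We want v_3 with N^3 v_3 = 0 but N^2 v_3 ≠ 0; then v_{j-1} := N · v_j for j = 3, …, 2.

Pick v_3 = (1, 0, 0)ᵀ.
Then v_2 = N · v_3 = (-3, 3, 1)ᵀ.
Then v_1 = N · v_2 = (-3, 2, 1)ᵀ.

Sanity check: (A − (6)·I) v_1 = (0, 0, 0)ᵀ = 0. ✓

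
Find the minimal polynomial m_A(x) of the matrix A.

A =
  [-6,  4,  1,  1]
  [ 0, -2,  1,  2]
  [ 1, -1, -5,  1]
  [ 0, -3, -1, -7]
x^3 + 15*x^2 + 75*x + 125

The characteristic polynomial is χ_A(x) = (x + 5)^4, so the eigenvalues are known. The minimal polynomial is
  m_A(x) = Π_λ (x − λ)^{k_λ}
where k_λ is the size of the *largest* Jordan block for λ (equivalently, the smallest k with (A − λI)^k v = 0 for every generalised eigenvector v of λ).

  λ = -5: largest Jordan block has size 3, contributing (x + 5)^3

So m_A(x) = (x + 5)^3 = x^3 + 15*x^2 + 75*x + 125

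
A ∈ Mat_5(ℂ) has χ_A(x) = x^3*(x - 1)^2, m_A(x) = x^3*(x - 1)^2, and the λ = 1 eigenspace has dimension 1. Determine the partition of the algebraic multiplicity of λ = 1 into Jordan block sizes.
Block sizes for λ = 1: [2]

Step 1 — from the characteristic polynomial, algebraic multiplicity of λ = 1 is 2. From dim ker(A − (1)·I) = 1, there are exactly 1 Jordan blocks for λ = 1.
Step 2 — from the minimal polynomial, the factor (x − 1)^2 tells us the largest block for λ = 1 has size 2.
Step 3 — with total size 2, 1 blocks, and largest block 2, the block sizes (in nonincreasing order) are [2].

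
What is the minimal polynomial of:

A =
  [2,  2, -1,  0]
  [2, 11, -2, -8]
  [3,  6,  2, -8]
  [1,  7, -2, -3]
x^3 - 9*x^2 + 27*x - 27

The characteristic polynomial is χ_A(x) = (x - 3)^4, so the eigenvalues are known. The minimal polynomial is
  m_A(x) = Π_λ (x − λ)^{k_λ}
where k_λ is the size of the *largest* Jordan block for λ (equivalently, the smallest k with (A − λI)^k v = 0 for every generalised eigenvector v of λ).

  λ = 3: largest Jordan block has size 3, contributing (x − 3)^3

So m_A(x) = (x - 3)^3 = x^3 - 9*x^2 + 27*x - 27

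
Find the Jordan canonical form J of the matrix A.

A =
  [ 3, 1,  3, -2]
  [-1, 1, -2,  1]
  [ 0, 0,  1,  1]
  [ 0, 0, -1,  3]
J_2(2) ⊕ J_2(2)

The characteristic polynomial is
  det(x·I − A) = x^4 - 8*x^3 + 24*x^2 - 32*x + 16 = (x - 2)^4

Eigenvalues and multiplicities (the geometric multiplicity of λ is n − rank(A − λI), which equals the number of Jordan blocks for λ):
  λ = 2: algebraic multiplicity = 4, geometric multiplicity = 2

Determining the block sizes for each eigenvalue:
  λ = 2: with am = 4 and gm = 2, the partition is not yet determined (e.g. several partitions of 4 into 2 parts exist). Let N = A − (2)·I. Computing rank(N^1) = 2, rank(N^2) = 0; the number of blocks of size ≥ j is rank(N^{j−1}) − rank(N^j), giving [2, 2]. So we have 2 block(s) of size 2 → block sizes [2, 2]

Assembling the blocks gives a Jordan form
J =
  [2, 1, 0, 0]
  [0, 2, 0, 0]
  [0, 0, 2, 1]
  [0, 0, 0, 2]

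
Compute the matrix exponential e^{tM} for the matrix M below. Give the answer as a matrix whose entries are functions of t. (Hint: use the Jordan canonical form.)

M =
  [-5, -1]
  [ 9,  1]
e^{tM} =
  [-3*t*exp(-2*t) + exp(-2*t), -t*exp(-2*t)]
  [9*t*exp(-2*t), 3*t*exp(-2*t) + exp(-2*t)]

Strategy: write M = P · J · P⁻¹ where J is a Jordan canonical form, so e^{tM} = P · e^{tJ} · P⁻¹, and e^{tJ} can be computed block-by-block.

M has Jordan form
J =
  [-2,  1]
  [ 0, -2]
(up to reordering of blocks).

Per-block formulas:
  For a 2×2 Jordan block J_2(-2): exp(t · J_2(-2)) = e^(-2t)·(I + t·N), where N is the 2×2 nilpotent shift.

After assembling e^{tJ} and conjugating by P, we get:

e^{tM} =
  [-3*t*exp(-2*t) + exp(-2*t), -t*exp(-2*t)]
  [9*t*exp(-2*t), 3*t*exp(-2*t) + exp(-2*t)]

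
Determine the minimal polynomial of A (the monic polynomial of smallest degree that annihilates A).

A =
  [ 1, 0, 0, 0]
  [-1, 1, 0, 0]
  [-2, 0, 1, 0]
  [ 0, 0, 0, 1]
x^2 - 2*x + 1

The characteristic polynomial is χ_A(x) = (x - 1)^4, so the eigenvalues are known. The minimal polynomial is
  m_A(x) = Π_λ (x − λ)^{k_λ}
where k_λ is the size of the *largest* Jordan block for λ (equivalently, the smallest k with (A − λI)^k v = 0 for every generalised eigenvector v of λ).

  λ = 1: largest Jordan block has size 2, contributing (x − 1)^2

So m_A(x) = (x - 1)^2 = x^2 - 2*x + 1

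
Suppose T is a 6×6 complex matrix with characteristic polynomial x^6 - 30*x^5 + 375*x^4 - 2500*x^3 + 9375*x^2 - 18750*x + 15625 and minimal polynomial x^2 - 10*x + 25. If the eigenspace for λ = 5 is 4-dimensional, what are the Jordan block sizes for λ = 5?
Block sizes for λ = 5: [2, 2, 1, 1]

Step 1 — from the characteristic polynomial, algebraic multiplicity of λ = 5 is 6. From dim ker(T − (5)·I) = 4, there are exactly 4 Jordan blocks for λ = 5.
Step 2 — from the minimal polynomial, the factor (x − 5)^2 tells us the largest block for λ = 5 has size 2.
Step 3 — with total size 6, 4 blocks, and largest block 2, the block sizes (in nonincreasing order) are [2, 2, 1, 1].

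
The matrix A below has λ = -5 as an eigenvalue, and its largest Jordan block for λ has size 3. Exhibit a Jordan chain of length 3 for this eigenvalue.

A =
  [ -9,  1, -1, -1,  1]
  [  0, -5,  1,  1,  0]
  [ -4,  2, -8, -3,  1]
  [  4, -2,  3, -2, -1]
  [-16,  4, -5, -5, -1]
A Jordan chain for λ = -5 of length 3:
v_1 = (0, 0, 1, -1, 0)ᵀ
v_2 = (-1, 1, -3, 3, -5)ᵀ
v_3 = (0, 0, 1, 0, 0)ᵀ

Let N = A − (-5)·I. We want v_3 with N^3 v_3 = 0 but N^2 v_3 ≠ 0; then v_{j-1} := N · v_j for j = 3, …, 2.

Pick v_3 = (0, 0, 1, 0, 0)ᵀ.
Then v_2 = N · v_3 = (-1, 1, -3, 3, -5)ᵀ.
Then v_1 = N · v_2 = (0, 0, 1, -1, 0)ᵀ.

Sanity check: (A − (-5)·I) v_1 = (0, 0, 0, 0, 0)ᵀ = 0. ✓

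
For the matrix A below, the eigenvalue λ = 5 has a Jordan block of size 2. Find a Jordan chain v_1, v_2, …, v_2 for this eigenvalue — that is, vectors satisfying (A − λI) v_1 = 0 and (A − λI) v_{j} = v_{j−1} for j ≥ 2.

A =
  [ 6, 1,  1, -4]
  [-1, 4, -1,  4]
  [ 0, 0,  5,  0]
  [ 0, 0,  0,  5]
A Jordan chain for λ = 5 of length 2:
v_1 = (1, -1, 0, 0)ᵀ
v_2 = (1, 0, 0, 0)ᵀ

Let N = A − (5)·I. We want v_2 with N^2 v_2 = 0 but N^1 v_2 ≠ 0; then v_{j-1} := N · v_j for j = 2, …, 2.

Pick v_2 = (1, 0, 0, 0)ᵀ.
Then v_1 = N · v_2 = (1, -1, 0, 0)ᵀ.

Sanity check: (A − (5)·I) v_1 = (0, 0, 0, 0)ᵀ = 0. ✓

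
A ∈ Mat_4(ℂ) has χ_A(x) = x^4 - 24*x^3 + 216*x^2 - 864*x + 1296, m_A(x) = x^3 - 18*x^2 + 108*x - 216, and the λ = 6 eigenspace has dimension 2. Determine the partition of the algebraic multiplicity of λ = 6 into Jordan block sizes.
Block sizes for λ = 6: [3, 1]

Step 1 — from the characteristic polynomial, algebraic multiplicity of λ = 6 is 4. From dim ker(A − (6)·I) = 2, there are exactly 2 Jordan blocks for λ = 6.
Step 2 — from the minimal polynomial, the factor (x − 6)^3 tells us the largest block for λ = 6 has size 3.
Step 3 — with total size 4, 2 blocks, and largest block 3, the block sizes (in nonincreasing order) are [3, 1].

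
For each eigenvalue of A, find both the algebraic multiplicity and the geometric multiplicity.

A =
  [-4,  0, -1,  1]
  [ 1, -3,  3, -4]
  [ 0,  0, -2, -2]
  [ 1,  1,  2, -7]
λ = -4: alg = 4, geom = 2

Step 1 — factor the characteristic polynomial to read off the algebraic multiplicities:
  χ_A(x) = (x + 4)^4

Step 2 — compute geometric multiplicities via the rank-nullity identity g(λ) = n − rank(A − λI):
  rank(A − (-4)·I) = 2, so dim ker(A − (-4)·I) = n − 2 = 2

Summary:
  λ = -4: algebraic multiplicity = 4, geometric multiplicity = 2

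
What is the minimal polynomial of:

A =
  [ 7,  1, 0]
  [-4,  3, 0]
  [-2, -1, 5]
x^2 - 10*x + 25

The characteristic polynomial is χ_A(x) = (x - 5)^3, so the eigenvalues are known. The minimal polynomial is
  m_A(x) = Π_λ (x − λ)^{k_λ}
where k_λ is the size of the *largest* Jordan block for λ (equivalently, the smallest k with (A − λI)^k v = 0 for every generalised eigenvector v of λ).

  λ = 5: largest Jordan block has size 2, contributing (x − 5)^2

So m_A(x) = (x - 5)^2 = x^2 - 10*x + 25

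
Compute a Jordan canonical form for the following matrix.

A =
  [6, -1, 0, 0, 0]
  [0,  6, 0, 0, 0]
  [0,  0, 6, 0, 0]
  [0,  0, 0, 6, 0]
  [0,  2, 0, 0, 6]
J_2(6) ⊕ J_1(6) ⊕ J_1(6) ⊕ J_1(6)

The characteristic polynomial is
  det(x·I − A) = x^5 - 30*x^4 + 360*x^3 - 2160*x^2 + 6480*x - 7776 = (x - 6)^5

Eigenvalues and multiplicities (the geometric multiplicity of λ is n − rank(A − λI), which equals the number of Jordan blocks for λ):
  λ = 6: algebraic multiplicity = 5, geometric multiplicity = 4

Determining the block sizes for each eigenvalue:
  λ = 6: 4 blocks summing to 5 forces exactly one block of size 2 and the rest size 1 → block sizes [2, 1, 1, 1]

Assembling the blocks gives a Jordan form
J =
  [6, 1, 0, 0, 0]
  [0, 6, 0, 0, 0]
  [0, 0, 6, 0, 0]
  [0, 0, 0, 6, 0]
  [0, 0, 0, 0, 6]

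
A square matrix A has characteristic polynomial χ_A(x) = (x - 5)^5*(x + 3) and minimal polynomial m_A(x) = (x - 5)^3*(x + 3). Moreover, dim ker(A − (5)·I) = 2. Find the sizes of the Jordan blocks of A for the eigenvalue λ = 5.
Block sizes for λ = 5: [3, 2]

Step 1 — from the characteristic polynomial, algebraic multiplicity of λ = 5 is 5. From dim ker(A − (5)·I) = 2, there are exactly 2 Jordan blocks for λ = 5.
Step 2 — from the minimal polynomial, the factor (x − 5)^3 tells us the largest block for λ = 5 has size 3.
Step 3 — with total size 5, 2 blocks, and largest block 3, the block sizes (in nonincreasing order) are [3, 2].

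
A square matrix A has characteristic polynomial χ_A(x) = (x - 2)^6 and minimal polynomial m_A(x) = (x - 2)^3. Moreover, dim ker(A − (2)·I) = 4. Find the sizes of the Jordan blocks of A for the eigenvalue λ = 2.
Block sizes for λ = 2: [3, 1, 1, 1]

Step 1 — from the characteristic polynomial, algebraic multiplicity of λ = 2 is 6. From dim ker(A − (2)·I) = 4, there are exactly 4 Jordan blocks for λ = 2.
Step 2 — from the minimal polynomial, the factor (x − 2)^3 tells us the largest block for λ = 2 has size 3.
Step 3 — with total size 6, 4 blocks, and largest block 3, the block sizes (in nonincreasing order) are [3, 1, 1, 1].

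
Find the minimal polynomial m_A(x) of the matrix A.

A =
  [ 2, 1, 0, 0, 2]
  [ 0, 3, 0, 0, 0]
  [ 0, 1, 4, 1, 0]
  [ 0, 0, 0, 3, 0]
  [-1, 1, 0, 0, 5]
x^2 - 7*x + 12

The characteristic polynomial is χ_A(x) = (x - 4)^2*(x - 3)^3, so the eigenvalues are known. The minimal polynomial is
  m_A(x) = Π_λ (x − λ)^{k_λ}
where k_λ is the size of the *largest* Jordan block for λ (equivalently, the smallest k with (A − λI)^k v = 0 for every generalised eigenvector v of λ).

  λ = 3: largest Jordan block has size 1, contributing (x − 3)
  λ = 4: largest Jordan block has size 1, contributing (x − 4)

So m_A(x) = (x - 4)*(x - 3) = x^2 - 7*x + 12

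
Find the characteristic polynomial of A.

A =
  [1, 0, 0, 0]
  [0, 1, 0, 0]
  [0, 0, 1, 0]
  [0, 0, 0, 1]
x^4 - 4*x^3 + 6*x^2 - 4*x + 1

Expanding det(x·I − A) (e.g. by cofactor expansion or by noting that A is similar to its Jordan form J, which has the same characteristic polynomial as A) gives
  χ_A(x) = x^4 - 4*x^3 + 6*x^2 - 4*x + 1
which factors as (x - 1)^4. The eigenvalues (with algebraic multiplicities) are λ = 1 with multiplicity 4.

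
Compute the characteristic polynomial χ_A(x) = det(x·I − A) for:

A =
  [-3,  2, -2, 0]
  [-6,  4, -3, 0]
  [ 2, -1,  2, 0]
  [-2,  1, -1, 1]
x^4 - 4*x^3 + 6*x^2 - 4*x + 1

Expanding det(x·I − A) (e.g. by cofactor expansion or by noting that A is similar to its Jordan form J, which has the same characteristic polynomial as A) gives
  χ_A(x) = x^4 - 4*x^3 + 6*x^2 - 4*x + 1
which factors as (x - 1)^4. The eigenvalues (with algebraic multiplicities) are λ = 1 with multiplicity 4.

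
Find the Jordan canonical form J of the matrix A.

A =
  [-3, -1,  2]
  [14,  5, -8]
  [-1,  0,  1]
J_3(1)

The characteristic polynomial is
  det(x·I − A) = x^3 - 3*x^2 + 3*x - 1 = (x - 1)^3

Eigenvalues and multiplicities (the geometric multiplicity of λ is n − rank(A − λI), which equals the number of Jordan blocks for λ):
  λ = 1: algebraic multiplicity = 3, geometric multiplicity = 1

Determining the block sizes for each eigenvalue:
  λ = 1: one block (gm = 1), so the single block has size am = 3 → block sizes [3]

Assembling the blocks gives a Jordan form
J =
  [1, 1, 0]
  [0, 1, 1]
  [0, 0, 1]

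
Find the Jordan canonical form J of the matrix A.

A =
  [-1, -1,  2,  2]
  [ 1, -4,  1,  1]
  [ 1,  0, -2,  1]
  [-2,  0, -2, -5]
J_3(-3) ⊕ J_1(-3)

The characteristic polynomial is
  det(x·I − A) = x^4 + 12*x^3 + 54*x^2 + 108*x + 81 = (x + 3)^4

Eigenvalues and multiplicities (the geometric multiplicity of λ is n − rank(A − λI), which equals the number of Jordan blocks for λ):
  λ = -3: algebraic multiplicity = 4, geometric multiplicity = 2

Determining the block sizes for each eigenvalue:
  λ = -3: with am = 4 and gm = 2, the partition is not yet determined (e.g. several partitions of 4 into 2 parts exist). Let N = A − (-3)·I. Computing rank(N^1) = 2, rank(N^2) = 1, rank(N^3) = 0; the number of blocks of size ≥ j is rank(N^{j−1}) − rank(N^j), giving [2, 1, 1]. So we have 1 block(s) of size 3, 1 block(s) of size 1 → block sizes [3, 1]

Assembling the blocks gives a Jordan form
J =
  [-3,  1,  0,  0]
  [ 0, -3,  1,  0]
  [ 0,  0, -3,  0]
  [ 0,  0,  0, -3]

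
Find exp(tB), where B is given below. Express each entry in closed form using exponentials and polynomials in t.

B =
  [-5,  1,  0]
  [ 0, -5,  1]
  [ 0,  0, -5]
e^{tB} =
  [exp(-5*t), t*exp(-5*t), t^2*exp(-5*t)/2]
  [0, exp(-5*t), t*exp(-5*t)]
  [0, 0, exp(-5*t)]

Strategy: write B = P · J · P⁻¹ where J is a Jordan canonical form, so e^{tB} = P · e^{tJ} · P⁻¹, and e^{tJ} can be computed block-by-block.

B has Jordan form
J =
  [-5,  1,  0]
  [ 0, -5,  1]
  [ 0,  0, -5]
(up to reordering of blocks).

Per-block formulas:
  For a 3×3 Jordan block J_3(-5): exp(t · J_3(-5)) = e^(-5t)·(I + t·N + (t^2/2)·N^2), where N is the 3×3 nilpotent shift.

After assembling e^{tJ} and conjugating by P, we get:

e^{tB} =
  [exp(-5*t), t*exp(-5*t), t^2*exp(-5*t)/2]
  [0, exp(-5*t), t*exp(-5*t)]
  [0, 0, exp(-5*t)]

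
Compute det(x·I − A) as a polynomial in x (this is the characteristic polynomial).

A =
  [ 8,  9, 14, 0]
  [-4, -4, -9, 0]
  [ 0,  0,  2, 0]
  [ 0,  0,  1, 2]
x^4 - 8*x^3 + 24*x^2 - 32*x + 16

Expanding det(x·I − A) (e.g. by cofactor expansion or by noting that A is similar to its Jordan form J, which has the same characteristic polynomial as A) gives
  χ_A(x) = x^4 - 8*x^3 + 24*x^2 - 32*x + 16
which factors as (x - 2)^4. The eigenvalues (with algebraic multiplicities) are λ = 2 with multiplicity 4.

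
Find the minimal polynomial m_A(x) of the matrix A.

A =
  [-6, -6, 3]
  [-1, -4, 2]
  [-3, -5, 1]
x^3 + 9*x^2 + 27*x + 27

The characteristic polynomial is χ_A(x) = (x + 3)^3, so the eigenvalues are known. The minimal polynomial is
  m_A(x) = Π_λ (x − λ)^{k_λ}
where k_λ is the size of the *largest* Jordan block for λ (equivalently, the smallest k with (A − λI)^k v = 0 for every generalised eigenvector v of λ).

  λ = -3: largest Jordan block has size 3, contributing (x + 3)^3

So m_A(x) = (x + 3)^3 = x^3 + 9*x^2 + 27*x + 27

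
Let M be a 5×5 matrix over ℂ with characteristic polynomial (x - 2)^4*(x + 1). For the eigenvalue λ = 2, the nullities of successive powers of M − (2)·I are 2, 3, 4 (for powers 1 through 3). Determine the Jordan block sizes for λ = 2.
Block sizes for λ = 2: [3, 1]

From the dimensions of kernels of powers, the number of Jordan blocks of size at least j is d_j − d_{j−1} where d_j = dim ker(N^j) (with d_0 = 0). Computing the differences gives [2, 1, 1].
The number of blocks of size exactly k is (#blocks of size ≥ k) − (#blocks of size ≥ k + 1), so the partition is: 1 block(s) of size 1, 1 block(s) of size 3.
In nonincreasing order the block sizes are [3, 1].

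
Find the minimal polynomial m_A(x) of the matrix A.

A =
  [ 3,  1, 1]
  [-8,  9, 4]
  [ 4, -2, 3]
x^2 - 10*x + 25

The characteristic polynomial is χ_A(x) = (x - 5)^3, so the eigenvalues are known. The minimal polynomial is
  m_A(x) = Π_λ (x − λ)^{k_λ}
where k_λ is the size of the *largest* Jordan block for λ (equivalently, the smallest k with (A − λI)^k v = 0 for every generalised eigenvector v of λ).

  λ = 5: largest Jordan block has size 2, contributing (x − 5)^2

So m_A(x) = (x - 5)^2 = x^2 - 10*x + 25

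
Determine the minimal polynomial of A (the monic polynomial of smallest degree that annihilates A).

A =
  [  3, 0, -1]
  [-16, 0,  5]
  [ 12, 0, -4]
x^3 + x^2

The characteristic polynomial is χ_A(x) = x^2*(x + 1), so the eigenvalues are known. The minimal polynomial is
  m_A(x) = Π_λ (x − λ)^{k_λ}
where k_λ is the size of the *largest* Jordan block for λ (equivalently, the smallest k with (A − λI)^k v = 0 for every generalised eigenvector v of λ).

  λ = -1: largest Jordan block has size 1, contributing (x + 1)
  λ = 0: largest Jordan block has size 2, contributing (x − 0)^2

So m_A(x) = x^2*(x + 1) = x^3 + x^2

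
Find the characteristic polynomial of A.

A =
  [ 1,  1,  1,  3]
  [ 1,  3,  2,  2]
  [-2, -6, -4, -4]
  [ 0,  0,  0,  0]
x^4

Expanding det(x·I − A) (e.g. by cofactor expansion or by noting that A is similar to its Jordan form J, which has the same characteristic polynomial as A) gives
  χ_A(x) = x^4
which factors as x^4. The eigenvalues (with algebraic multiplicities) are λ = 0 with multiplicity 4.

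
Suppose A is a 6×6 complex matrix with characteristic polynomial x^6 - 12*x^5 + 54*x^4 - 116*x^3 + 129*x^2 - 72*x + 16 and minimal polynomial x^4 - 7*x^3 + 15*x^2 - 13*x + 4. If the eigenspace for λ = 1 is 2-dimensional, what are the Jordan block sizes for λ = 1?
Block sizes for λ = 1: [3, 1]

Step 1 — from the characteristic polynomial, algebraic multiplicity of λ = 1 is 4. From dim ker(A − (1)·I) = 2, there are exactly 2 Jordan blocks for λ = 1.
Step 2 — from the minimal polynomial, the factor (x − 1)^3 tells us the largest block for λ = 1 has size 3.
Step 3 — with total size 4, 2 blocks, and largest block 3, the block sizes (in nonincreasing order) are [3, 1].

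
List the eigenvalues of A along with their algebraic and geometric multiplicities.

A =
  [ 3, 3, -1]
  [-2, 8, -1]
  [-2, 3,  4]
λ = 5: alg = 3, geom = 2

Step 1 — factor the characteristic polynomial to read off the algebraic multiplicities:
  χ_A(x) = (x - 5)^3

Step 2 — compute geometric multiplicities via the rank-nullity identity g(λ) = n − rank(A − λI):
  rank(A − (5)·I) = 1, so dim ker(A − (5)·I) = n − 1 = 2

Summary:
  λ = 5: algebraic multiplicity = 3, geometric multiplicity = 2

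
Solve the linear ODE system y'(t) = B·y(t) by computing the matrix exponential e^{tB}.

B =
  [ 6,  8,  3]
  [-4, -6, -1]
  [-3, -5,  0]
e^{tB} =
  [-5*t^2/2 + 6*t + 1, -15*t^2/2 + 8*t, 5*t^2 + 3*t]
  [3*t^2/2 - 4*t, 9*t^2/2 - 6*t + 1, -3*t^2 - t]
  [t^2 - 3*t, 3*t^2 - 5*t, 1 - 2*t^2]

Strategy: write B = P · J · P⁻¹ where J is a Jordan canonical form, so e^{tB} = P · e^{tJ} · P⁻¹, and e^{tJ} can be computed block-by-block.

B has Jordan form
J =
  [0, 1, 0]
  [0, 0, 1]
  [0, 0, 0]
(up to reordering of blocks).

Per-block formulas:
  For a 3×3 Jordan block J_3(0): exp(t · J_3(0)) = e^(0t)·(I + t·N + (t^2/2)·N^2), where N is the 3×3 nilpotent shift.

After assembling e^{tJ} and conjugating by P, we get:

e^{tB} =
  [-5*t^2/2 + 6*t + 1, -15*t^2/2 + 8*t, 5*t^2 + 3*t]
  [3*t^2/2 - 4*t, 9*t^2/2 - 6*t + 1, -3*t^2 - t]
  [t^2 - 3*t, 3*t^2 - 5*t, 1 - 2*t^2]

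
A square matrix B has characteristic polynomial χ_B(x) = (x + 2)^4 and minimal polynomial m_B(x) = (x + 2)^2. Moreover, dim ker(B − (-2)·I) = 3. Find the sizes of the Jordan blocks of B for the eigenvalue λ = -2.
Block sizes for λ = -2: [2, 1, 1]

Step 1 — from the characteristic polynomial, algebraic multiplicity of λ = -2 is 4. From dim ker(B − (-2)·I) = 3, there are exactly 3 Jordan blocks for λ = -2.
Step 2 — from the minimal polynomial, the factor (x + 2)^2 tells us the largest block for λ = -2 has size 2.
Step 3 — with total size 4, 3 blocks, and largest block 2, the block sizes (in nonincreasing order) are [2, 1, 1].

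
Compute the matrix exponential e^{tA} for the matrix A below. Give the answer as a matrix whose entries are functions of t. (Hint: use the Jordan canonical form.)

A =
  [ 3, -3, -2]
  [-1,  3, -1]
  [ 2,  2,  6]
e^{tA} =
  [-t*exp(4*t) + exp(4*t), t^2*exp(4*t) - 3*t*exp(4*t), t^2*exp(4*t)/2 - 2*t*exp(4*t)]
  [-t*exp(4*t), t^2*exp(4*t) - t*exp(4*t) + exp(4*t), t^2*exp(4*t)/2 - t*exp(4*t)]
  [2*t*exp(4*t), -2*t^2*exp(4*t) + 2*t*exp(4*t), -t^2*exp(4*t) + 2*t*exp(4*t) + exp(4*t)]

Strategy: write A = P · J · P⁻¹ where J is a Jordan canonical form, so e^{tA} = P · e^{tJ} · P⁻¹, and e^{tJ} can be computed block-by-block.

A has Jordan form
J =
  [4, 1, 0]
  [0, 4, 1]
  [0, 0, 4]
(up to reordering of blocks).

Per-block formulas:
  For a 3×3 Jordan block J_3(4): exp(t · J_3(4)) = e^(4t)·(I + t·N + (t^2/2)·N^2), where N is the 3×3 nilpotent shift.

After assembling e^{tJ} and conjugating by P, we get:

e^{tA} =
  [-t*exp(4*t) + exp(4*t), t^2*exp(4*t) - 3*t*exp(4*t), t^2*exp(4*t)/2 - 2*t*exp(4*t)]
  [-t*exp(4*t), t^2*exp(4*t) - t*exp(4*t) + exp(4*t), t^2*exp(4*t)/2 - t*exp(4*t)]
  [2*t*exp(4*t), -2*t^2*exp(4*t) + 2*t*exp(4*t), -t^2*exp(4*t) + 2*t*exp(4*t) + exp(4*t)]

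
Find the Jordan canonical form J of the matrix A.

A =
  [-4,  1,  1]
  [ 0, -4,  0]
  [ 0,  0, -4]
J_2(-4) ⊕ J_1(-4)

The characteristic polynomial is
  det(x·I − A) = x^3 + 12*x^2 + 48*x + 64 = (x + 4)^3

Eigenvalues and multiplicities (the geometric multiplicity of λ is n − rank(A − λI), which equals the number of Jordan blocks for λ):
  λ = -4: algebraic multiplicity = 3, geometric multiplicity = 2

Determining the block sizes for each eigenvalue:
  λ = -4: 2 blocks summing to 3 forces exactly one block of size 2 and the rest size 1 → block sizes [2, 1]

Assembling the blocks gives a Jordan form
J =
  [-4,  1,  0]
  [ 0, -4,  0]
  [ 0,  0, -4]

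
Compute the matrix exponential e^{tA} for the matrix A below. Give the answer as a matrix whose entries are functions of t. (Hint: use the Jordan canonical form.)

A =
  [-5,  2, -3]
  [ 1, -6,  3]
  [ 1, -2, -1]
e^{tA} =
  [-t*exp(-4*t) + exp(-4*t), 2*t*exp(-4*t), -3*t*exp(-4*t)]
  [t*exp(-4*t), -2*t*exp(-4*t) + exp(-4*t), 3*t*exp(-4*t)]
  [t*exp(-4*t), -2*t*exp(-4*t), 3*t*exp(-4*t) + exp(-4*t)]

Strategy: write A = P · J · P⁻¹ where J is a Jordan canonical form, so e^{tA} = P · e^{tJ} · P⁻¹, and e^{tJ} can be computed block-by-block.

A has Jordan form
J =
  [-4,  1,  0]
  [ 0, -4,  0]
  [ 0,  0, -4]
(up to reordering of blocks).

Per-block formulas:
  For a 1×1 block at λ = -4: exp(t · [-4]) = [e^(-4t)].
  For a 2×2 Jordan block J_2(-4): exp(t · J_2(-4)) = e^(-4t)·(I + t·N), where N is the 2×2 nilpotent shift.

After assembling e^{tJ} and conjugating by P, we get:

e^{tA} =
  [-t*exp(-4*t) + exp(-4*t), 2*t*exp(-4*t), -3*t*exp(-4*t)]
  [t*exp(-4*t), -2*t*exp(-4*t) + exp(-4*t), 3*t*exp(-4*t)]
  [t*exp(-4*t), -2*t*exp(-4*t), 3*t*exp(-4*t) + exp(-4*t)]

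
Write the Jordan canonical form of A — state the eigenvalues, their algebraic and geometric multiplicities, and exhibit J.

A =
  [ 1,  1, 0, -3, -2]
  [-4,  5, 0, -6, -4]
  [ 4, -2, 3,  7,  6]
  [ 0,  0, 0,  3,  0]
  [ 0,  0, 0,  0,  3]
J_2(3) ⊕ J_2(3) ⊕ J_1(3)

The characteristic polynomial is
  det(x·I − A) = x^5 - 15*x^4 + 90*x^3 - 270*x^2 + 405*x - 243 = (x - 3)^5

Eigenvalues and multiplicities (the geometric multiplicity of λ is n − rank(A − λI), which equals the number of Jordan blocks for λ):
  λ = 3: algebraic multiplicity = 5, geometric multiplicity = 3

Determining the block sizes for each eigenvalue:
  λ = 3: with am = 5 and gm = 3, the partition is not yet determined (e.g. several partitions of 5 into 3 parts exist). Let N = A − (3)·I. Computing rank(N^1) = 2, rank(N^2) = 0; the number of blocks of size ≥ j is rank(N^{j−1}) − rank(N^j), giving [3, 2]. So we have 2 block(s) of size 2, 1 block(s) of size 1 → block sizes [2, 2, 1]

Assembling the blocks gives a Jordan form
J =
  [3, 1, 0, 0, 0]
  [0, 3, 0, 0, 0]
  [0, 0, 3, 1, 0]
  [0, 0, 0, 3, 0]
  [0, 0, 0, 0, 3]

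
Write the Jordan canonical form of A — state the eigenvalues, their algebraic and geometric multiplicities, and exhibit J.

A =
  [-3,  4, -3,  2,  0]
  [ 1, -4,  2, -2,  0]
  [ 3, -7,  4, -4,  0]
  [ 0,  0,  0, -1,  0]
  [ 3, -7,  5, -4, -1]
J_3(-1) ⊕ J_1(-1) ⊕ J_1(-1)

The characteristic polynomial is
  det(x·I − A) = x^5 + 5*x^4 + 10*x^3 + 10*x^2 + 5*x + 1 = (x + 1)^5

Eigenvalues and multiplicities (the geometric multiplicity of λ is n − rank(A − λI), which equals the number of Jordan blocks for λ):
  λ = -1: algebraic multiplicity = 5, geometric multiplicity = 3

Determining the block sizes for each eigenvalue:
  λ = -1: with am = 5 and gm = 3, the partition is not yet determined (e.g. several partitions of 5 into 3 parts exist). Let N = A − (-1)·I. Computing rank(N^1) = 2, rank(N^2) = 1, rank(N^3) = 0; the number of blocks of size ≥ j is rank(N^{j−1}) − rank(N^j), giving [3, 1, 1]. So we have 1 block(s) of size 3, 2 block(s) of size 1 → block sizes [3, 1, 1]

Assembling the blocks gives a Jordan form
J =
  [-1,  1,  0,  0,  0]
  [ 0, -1,  1,  0,  0]
  [ 0,  0, -1,  0,  0]
  [ 0,  0,  0, -1,  0]
  [ 0,  0,  0,  0, -1]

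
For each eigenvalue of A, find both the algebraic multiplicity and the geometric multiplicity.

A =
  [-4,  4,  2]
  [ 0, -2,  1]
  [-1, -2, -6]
λ = -4: alg = 3, geom = 1

Step 1 — factor the characteristic polynomial to read off the algebraic multiplicities:
  χ_A(x) = (x + 4)^3

Step 2 — compute geometric multiplicities via the rank-nullity identity g(λ) = n − rank(A − λI):
  rank(A − (-4)·I) = 2, so dim ker(A − (-4)·I) = n − 2 = 1

Summary:
  λ = -4: algebraic multiplicity = 3, geometric multiplicity = 1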